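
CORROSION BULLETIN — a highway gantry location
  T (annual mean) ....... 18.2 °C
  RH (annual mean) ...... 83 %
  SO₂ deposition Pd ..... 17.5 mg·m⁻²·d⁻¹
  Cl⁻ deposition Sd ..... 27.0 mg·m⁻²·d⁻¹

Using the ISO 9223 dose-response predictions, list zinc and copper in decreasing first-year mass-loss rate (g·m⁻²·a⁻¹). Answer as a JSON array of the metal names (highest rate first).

["copper", "zinc"]

zinc: temperature factor f = -0.071·(8.2) = -0.5822
  SO₂ term: 0.0129·17.5^0.44·exp(0.046·83-0.5822) = 1.156
  Cl⁻ term: 0.0175·27.0^0.57·exp(0.008·83+0.085·18.2) = 1.045
  r_corr = 1.156 + 1.045 = 2.201 μm/a
  mass loss = 2.201 μm/a × 7.14 g/cm³ = 15.71 g·m⁻²·a⁻¹
copper: T>10 °C ⇒ hinge -0.080·(18.2−10) = -0.6560
  Pd branch = 0.0053·Pd^0.26·e^(0.059·RH+f) = 0.775 μm/a
  Sd branch = 0.01025·Sd^0.27·e^(0.036·RH+0.049·T) = 1.208 μm/a
  sum: 0.775 + 1.208 → r_corr = 1.983 μm/a
  mass loss = 1.983 μm/a × 8.96 g/cm³ = 17.77 g·m⁻²·a⁻¹
Ordering by g·m⁻²·a⁻¹: copper (17.8) > zinc (15.7)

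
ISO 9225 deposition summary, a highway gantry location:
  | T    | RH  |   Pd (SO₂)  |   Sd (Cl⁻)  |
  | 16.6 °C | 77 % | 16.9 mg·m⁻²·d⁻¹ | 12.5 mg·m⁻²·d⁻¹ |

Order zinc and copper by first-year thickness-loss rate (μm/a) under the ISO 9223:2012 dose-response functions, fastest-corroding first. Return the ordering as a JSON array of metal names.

["zinc", "copper"]

zinc: temperature factor f = -0.071·(6.6) = -0.4686
  Pd branch = 0.0129·Pd^0.44·e^(0.046·RH+f) = 0.9674 μm/a
  Cl⁻ term: 0.0175·12.5^0.57·exp(0.008·77+0.085·16.6) = 0.5605
  r_corr = 0.9674 + 0.5605 = 1.528 μm/a
copper: f(T) = -0.080·(T−10) [T>10 °C] = -0.5280
  SO₂ term: 0.0053·16.9^0.26·exp(0.059·77-0.5280) = 0.6127
  Sd branch = 0.01025·Sd^0.27·e^(0.036·RH+0.049·T) = 0.7312 μm/a
  r_corr = 0.6127 + 0.7312 = 1.344 μm/a
Ordering by μm/a: zinc (1.53) > copper (1.34)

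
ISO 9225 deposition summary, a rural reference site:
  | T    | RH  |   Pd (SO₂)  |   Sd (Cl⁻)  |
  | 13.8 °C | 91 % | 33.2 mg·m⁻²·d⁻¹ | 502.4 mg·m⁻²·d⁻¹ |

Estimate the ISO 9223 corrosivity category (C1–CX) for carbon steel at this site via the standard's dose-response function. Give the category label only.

CX

carbon steel: T>10 °C ⇒ hinge -0.054·(13.8−10) = -0.2052
  sulphur-dioxide contribution → 54.99 μm/a
  chloride contribution → 168.7 μm/a
  ⇒ r_corr(carbon steel) = 223.7 μm/a
224 μm/a falls in (200, 700] for carbon steel → category CX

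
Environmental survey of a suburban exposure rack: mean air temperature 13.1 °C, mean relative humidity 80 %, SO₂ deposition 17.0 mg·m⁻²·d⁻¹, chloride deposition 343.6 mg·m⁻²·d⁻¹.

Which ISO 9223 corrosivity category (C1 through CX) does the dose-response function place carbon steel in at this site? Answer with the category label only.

C5

carbon steel: temperature factor f = -0.054·(3.1) = -0.1674
  Pd branch = 1.77·Pd^0.52·e^(0.02·RH+f) = 32.36 μm/a
  Sd branch = 0.102·Sd^0.62·e^(0.033·RH+0.04·T) = 90.17 μm/a
  sum: 32.36 + 90.17 → r_corr = 122.5 μm/a
123 μm/a falls in (80, 200] for carbon steel → category C5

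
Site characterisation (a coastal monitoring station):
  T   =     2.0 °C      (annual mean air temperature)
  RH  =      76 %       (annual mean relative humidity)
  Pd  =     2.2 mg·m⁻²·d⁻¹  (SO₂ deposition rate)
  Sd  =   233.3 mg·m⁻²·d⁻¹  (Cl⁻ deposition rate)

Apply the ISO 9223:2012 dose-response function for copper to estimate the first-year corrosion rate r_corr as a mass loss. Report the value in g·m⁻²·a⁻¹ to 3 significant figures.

copper: temperature factor f = +0.126·(-8.0) = -1.0080
  SO₂ term: 0.0053·2.2^0.26·exp(0.059·76-1.0080) = 0.2103
  Sd branch = 0.01025·Sd^0.27·e^(0.036·RH+0.049·T) = 0.7601 μm/a
  sum: 0.2103 + 0.7601 → r_corr = 0.9704 μm/a
Convert to mass loss: 0.9704 μm/a × 8.96 g/cm³ = 8.695 g·m⁻²·a⁻¹

r_corr = 8.69 g·m⁻²·a⁻¹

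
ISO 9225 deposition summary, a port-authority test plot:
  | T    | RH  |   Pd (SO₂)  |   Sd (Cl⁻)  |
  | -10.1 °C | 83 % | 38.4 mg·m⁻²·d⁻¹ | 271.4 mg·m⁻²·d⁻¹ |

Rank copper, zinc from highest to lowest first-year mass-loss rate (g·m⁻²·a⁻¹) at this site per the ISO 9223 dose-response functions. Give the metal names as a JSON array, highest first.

copper: T≤10 °C ⇒ hinge +0.126·(-10.1−10) = -2.5326
  sulphur-dioxide contribution → 0.1456 μm/a
  chloride contribution → 0.563 μm/a
  ⇒ r_corr(copper) = 0.7086 μm/a
  mass loss = 0.7086 μm/a × 8.96 g/cm³ = 6.349 g·m⁻²·a⁻¹
zinc: f(T) = +0.038·(T−10) [T≤10 °C] = -0.7638
  sulphur-dioxide contribution → 1.362 μm/a
  chloride contribution → 0.3513 μm/a
  total first-year rate 1.713 μm/a
  mass loss = 1.713 μm/a × 7.14 g/cm³ = 12.23 g·m⁻²·a⁻¹
Ordering by g·m⁻²·a⁻¹: zinc (12.2) > copper (6.35)

["zinc", "copper"]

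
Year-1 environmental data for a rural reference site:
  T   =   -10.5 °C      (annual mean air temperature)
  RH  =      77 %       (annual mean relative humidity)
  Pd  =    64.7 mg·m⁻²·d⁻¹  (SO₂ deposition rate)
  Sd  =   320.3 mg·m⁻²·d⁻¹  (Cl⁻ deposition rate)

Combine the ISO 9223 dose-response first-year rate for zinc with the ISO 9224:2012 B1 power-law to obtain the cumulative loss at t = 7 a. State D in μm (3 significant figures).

zinc: f(T) = +0.038·(T−10) [T≤10 °C] = -0.7790
  Pd branch = 0.0129·Pd^0.44·e^(0.046·RH+f) = 1.28 μm/a
  Cl⁻ term: 0.0175·320.3^0.57·exp(0.008·77+0.085·-10.5) = 0.3557
  sum: 1.28 + 0.3557 → r_corr = 1.636 μm/a
Long-term exponent b (ISO 9224 Table 2, B1) = 0.813
  D(7) = 1.636 × 7^0.813 = 1.636 × 4.865 = 7.959 μm

D(7) = 7.96 μm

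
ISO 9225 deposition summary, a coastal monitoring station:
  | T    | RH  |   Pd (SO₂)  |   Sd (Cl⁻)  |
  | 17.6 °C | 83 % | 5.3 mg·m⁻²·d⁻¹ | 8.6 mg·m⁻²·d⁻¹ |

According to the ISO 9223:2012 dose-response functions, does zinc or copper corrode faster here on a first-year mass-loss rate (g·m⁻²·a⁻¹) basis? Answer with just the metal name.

copper

zinc: f(T) = -0.071·(T−10) [T>10 °C] = -0.5396
  Pd branch = 0.0129·Pd^0.44·e^(0.046·RH+f) = 0.713 μm/a
  Cl⁻ term: 0.0175·8.6^0.57·exp(0.008·83+0.085·17.6) = 0.5173
  sum: 0.713 + 0.5173 → r_corr = 1.23 μm/a
  mass loss = 1.23 μm/a × 7.14 g/cm³ = 8.784 g·m⁻²·a⁻¹
copper: f(T) = -0.080·(T−10) [T>10 °C] = -0.6080
  SO₂ term: 0.0053·5.3^0.26·exp(0.059·83-0.6080) = 0.596
  Cl⁻ term: 0.01025·8.6^0.27·exp(0.036·83+0.049·17.6) = 0.8615
  sum: 0.596 + 0.8615 → r_corr = 1.458 μm/a
  mass loss = 1.458 μm/a × 8.96 g/cm³ = 13.06 g·m⁻²·a⁻¹
Ordering by g·m⁻²·a⁻¹: copper (13.1) > zinc (8.78)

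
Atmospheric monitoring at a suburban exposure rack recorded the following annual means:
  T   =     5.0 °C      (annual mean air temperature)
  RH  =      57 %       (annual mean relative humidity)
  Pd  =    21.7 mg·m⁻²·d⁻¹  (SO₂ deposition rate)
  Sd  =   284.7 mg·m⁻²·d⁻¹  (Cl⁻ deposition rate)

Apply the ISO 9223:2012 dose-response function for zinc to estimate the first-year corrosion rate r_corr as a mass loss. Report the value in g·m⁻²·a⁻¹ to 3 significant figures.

zinc: T≤10 °C ⇒ hinge +0.038·(5.0−10) = -0.1900
  SO₂ term: 0.0129·21.7^0.44·exp(0.046·57-0.1900) = 0.5686
  Cl⁻ term: 0.0175·284.7^0.57·exp(0.008·57+0.085·5.0) = 1.058
  r_corr = 0.5686 + 1.058 = 1.627 μm/a
Convert to mass loss: 1.627 μm/a × 7.14 g/cm³ = 11.62 g·m⁻²·a⁻¹

r_corr = 11.6 g·m⁻²·a⁻¹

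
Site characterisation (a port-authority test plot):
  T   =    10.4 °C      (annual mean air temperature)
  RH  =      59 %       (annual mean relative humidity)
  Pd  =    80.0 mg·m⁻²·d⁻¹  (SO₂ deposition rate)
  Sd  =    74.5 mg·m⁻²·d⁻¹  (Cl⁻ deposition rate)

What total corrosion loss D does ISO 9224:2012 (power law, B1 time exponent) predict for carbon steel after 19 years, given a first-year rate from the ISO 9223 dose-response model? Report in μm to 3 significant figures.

D(19) = 330 μm

carbon steel: f(T) = -0.054·(T−10) [T>10 °C] = -0.0216
  Pd branch = 1.77·Pd^0.52·e^(0.02·RH+f) = 55.04 μm/a
  Cl⁻ term: 0.102·74.5^0.62·exp(0.033·59+0.04·10.4) = 15.69
  r_corr = 55.04 + 15.69 = 70.73 μm/a
Long-term exponent b (ISO 9224 Table 2, B1) = 0.523
  D(19) = 70.73 × 19^0.523 = 70.73 × 4.664 = 329.9 μm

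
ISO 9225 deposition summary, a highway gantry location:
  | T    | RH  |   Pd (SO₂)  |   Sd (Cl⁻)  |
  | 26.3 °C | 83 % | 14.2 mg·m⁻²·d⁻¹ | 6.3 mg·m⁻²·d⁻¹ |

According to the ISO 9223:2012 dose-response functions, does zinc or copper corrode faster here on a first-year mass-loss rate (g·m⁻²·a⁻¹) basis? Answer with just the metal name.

copper

zinc: T>10 °C ⇒ hinge -0.071·(26.3−10) = -1.1573
  sulphur-dioxide contribution → 0.5931 μm/a
  chloride contribution → 0.9076 μm/a
  ⇒ r_corr(zinc) = 1.501 μm/a
  mass loss = 1.501 μm/a × 7.14 g/cm³ = 10.72 g·m⁻²·a⁻¹
copper: f(T) = -0.080·(T−10) [T>10 °C] = -1.3040
  sulphur-dioxide contribution → 0.384 μm/a
  chloride contribution → 1.213 μm/a
  total first-year rate 1.597 μm/a
  mass loss = 1.597 μm/a × 8.96 g/cm³ = 14.31 g·m⁻²·a⁻¹
Ordering by g·m⁻²·a⁻¹: copper (14.3) > zinc (10.7)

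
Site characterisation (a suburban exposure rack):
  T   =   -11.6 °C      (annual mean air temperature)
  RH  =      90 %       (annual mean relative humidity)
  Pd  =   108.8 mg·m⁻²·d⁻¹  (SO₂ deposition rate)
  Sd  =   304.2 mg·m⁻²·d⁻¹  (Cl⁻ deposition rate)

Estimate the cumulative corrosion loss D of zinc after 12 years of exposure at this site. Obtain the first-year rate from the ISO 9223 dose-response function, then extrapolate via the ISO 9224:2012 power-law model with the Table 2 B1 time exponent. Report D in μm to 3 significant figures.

D(12) = 23.8 μm

zinc: f(T) = +0.038·(T−10) [T≤10 °C] = -0.8208
  SO₂ term: 0.0129·108.8^0.44·exp(0.046·90-0.8208) = 2.807
  Cl⁻ term: 0.0175·304.2^0.57·exp(0.008·90+0.085·-11.6) = 0.3491
  r_corr = 2.807 + 0.3491 = 3.156 μm/a
Power-law: D(12) = r_corr · 12^0.813
  D(12) = 3.156 × 12^0.813 = 3.156 × 7.54 = 23.8 μm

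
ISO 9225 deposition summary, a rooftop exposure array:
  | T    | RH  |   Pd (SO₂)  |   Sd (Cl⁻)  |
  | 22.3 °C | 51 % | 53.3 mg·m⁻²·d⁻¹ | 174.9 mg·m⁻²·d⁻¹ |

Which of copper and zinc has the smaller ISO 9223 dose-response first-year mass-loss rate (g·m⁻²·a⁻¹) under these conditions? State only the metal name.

copper: temperature factor f = -0.080·(12.3) = -0.9840
  Pd branch = 0.0053·Pd^0.26·e^(0.059·RH+f) = 0.1129 μm/a
  Cl⁻ term: 0.01025·174.9^0.27·exp(0.036·51+0.049·22.3) = 0.773
  r_corr = 0.1129 + 0.773 = 0.8859 μm/a
  mass loss = 0.8859 μm/a × 8.96 g/cm³ = 7.938 g·m⁻²·a⁻¹
zinc: f(T) = -0.071·(T−10) [T>10 °C] = -0.8733
  Pd branch = 0.0129·Pd^0.44·e^(0.046·RH+f) = 0.3235 μm/a
  Sd branch = 0.0175·Sd^0.57·e^(0.008·RH+0.085·T) = 3.325 μm/a
  r_corr = 0.3235 + 3.325 = 3.649 μm/a
  mass loss = 3.649 μm/a × 7.14 g/cm³ = 26.05 g·m⁻²·a⁻¹
Ordering by g·m⁻²·a⁻¹: zinc (26.1) > copper (7.94)

copper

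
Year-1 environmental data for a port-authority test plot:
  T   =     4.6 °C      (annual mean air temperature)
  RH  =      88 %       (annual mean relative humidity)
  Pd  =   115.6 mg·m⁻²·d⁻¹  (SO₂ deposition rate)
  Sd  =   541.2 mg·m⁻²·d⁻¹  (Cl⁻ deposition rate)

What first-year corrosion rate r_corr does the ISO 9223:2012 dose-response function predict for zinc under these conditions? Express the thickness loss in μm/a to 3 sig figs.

r_corr = 6.76 μm/a

zinc: f(T) = +0.038·(T−10) [T≤10 °C] = -0.2052
  Pd branch = 0.0129·Pd^0.44·e^(0.046·RH+f) = 4.866 μm/a
  Sd branch = 0.0175·Sd^0.57·e^(0.008·RH+0.085·T) = 1.891 μm/a
  r_corr = 4.866 + 1.891 = 6.757 μm/a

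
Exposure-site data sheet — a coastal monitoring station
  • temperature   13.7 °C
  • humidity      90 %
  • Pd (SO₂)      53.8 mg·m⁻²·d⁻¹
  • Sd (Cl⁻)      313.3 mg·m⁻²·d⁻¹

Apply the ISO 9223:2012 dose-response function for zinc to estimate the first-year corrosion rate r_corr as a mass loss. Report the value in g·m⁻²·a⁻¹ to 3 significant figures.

r_corr = 47.5 g·m⁻²·a⁻¹

zinc: f(T) = -0.071·(T−10) [T>10 °C] = -0.2627
  sulphur-dioxide contribution → 3.598 μm/a
  chloride contribution → 3.049 μm/a
  ⇒ r_corr(zinc) = 6.647 μm/a
Convert to mass loss: 6.647 μm/a × 7.14 g/cm³ = 47.46 g·m⁻²·a⁻¹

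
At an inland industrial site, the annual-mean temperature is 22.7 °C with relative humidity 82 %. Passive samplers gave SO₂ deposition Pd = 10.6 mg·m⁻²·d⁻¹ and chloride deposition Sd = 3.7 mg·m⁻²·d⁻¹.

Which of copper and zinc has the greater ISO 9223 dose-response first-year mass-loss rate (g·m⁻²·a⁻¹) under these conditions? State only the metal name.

copper

copper: temperature factor f = -0.080·(12.7) = -1.0160
  sulphur-dioxide contribution → 0.4474 μm/a
  chloride contribution → 0.8497 μm/a
  ⇒ r_corr(copper) = 1.297 μm/a
  mass loss = 1.297 μm/a × 8.96 g/cm³ = 11.62 g·m⁻²·a⁻¹
zinc: T>10 °C ⇒ hinge -0.071·(22.7−10) = -0.9017
  sulphur-dioxide contribution → 0.6431 μm/a
  chloride contribution → 0.4895 μm/a
  ⇒ r_corr(zinc) = 1.133 μm/a
  mass loss = 1.133 μm/a × 7.14 g/cm³ = 8.087 g·m⁻²·a⁻¹
Ordering by g·m⁻²·a⁻¹: copper (11.6) > zinc (8.09)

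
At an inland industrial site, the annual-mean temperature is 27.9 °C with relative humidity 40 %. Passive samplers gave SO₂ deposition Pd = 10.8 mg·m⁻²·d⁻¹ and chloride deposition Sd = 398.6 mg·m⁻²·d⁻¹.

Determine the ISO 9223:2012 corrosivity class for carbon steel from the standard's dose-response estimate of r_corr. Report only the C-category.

carbon steel: temperature factor f = -0.054·(17.9) = -0.9666
  Pd branch = 1.77·Pd^0.52·e^(0.02·RH+f) = 5.164 μm/a
  Cl⁻ term: 0.102·398.6^0.62·exp(0.033·40+0.04·27.9) = 47.74
  sum: 5.164 + 47.74 → r_corr = 52.9 μm/a
52.9 μm/a falls in (50, 80] for carbon steel → category C4

C4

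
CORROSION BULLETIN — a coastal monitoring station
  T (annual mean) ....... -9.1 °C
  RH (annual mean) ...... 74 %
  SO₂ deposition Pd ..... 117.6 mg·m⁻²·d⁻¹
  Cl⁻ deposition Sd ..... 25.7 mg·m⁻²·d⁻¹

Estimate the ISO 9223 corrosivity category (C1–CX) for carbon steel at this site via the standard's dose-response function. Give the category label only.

C2

carbon steel: T≤10 °C ⇒ hinge +0.150·(-9.1−10) = -2.8650
  Pd branch = 1.77·Pd^0.52·e^(0.02·RH+f) = 5.286 μm/a
  Sd branch = 0.102·Sd^0.62·e^(0.033·RH+0.04·T) = 6.098 μm/a
  r_corr = 5.286 + 6.098 = 11.38 μm/a
ISO 9223 Table 2 (carbon steel): 1.3 < 11.4 ≤ 25 μm/a ⇒ C2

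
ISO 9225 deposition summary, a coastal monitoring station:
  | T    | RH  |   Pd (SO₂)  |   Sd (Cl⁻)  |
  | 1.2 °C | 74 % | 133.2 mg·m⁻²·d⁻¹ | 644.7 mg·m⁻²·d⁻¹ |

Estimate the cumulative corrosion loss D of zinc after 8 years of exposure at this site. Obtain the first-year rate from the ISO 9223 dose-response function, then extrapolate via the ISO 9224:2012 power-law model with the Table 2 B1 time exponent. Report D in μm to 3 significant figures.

zinc: temperature factor f = +0.038·(-8.8) = -0.3344
  SO₂ term: 0.0129·133.2^0.44·exp(0.046·74-0.3344) = 2.39
  Cl⁻ term: 0.0175·644.7^0.57·exp(0.008·74+0.085·1.2) = 1.399
  sum: 2.39 + 1.399 → r_corr = 3.789 μm/a
Long-term exponent b (ISO 9224 Table 2, B1) = 0.813
  D(8) = 3.789 × 8^0.813 = 3.789 × 5.423 = 20.55 μm

D(8) = 20.5 μm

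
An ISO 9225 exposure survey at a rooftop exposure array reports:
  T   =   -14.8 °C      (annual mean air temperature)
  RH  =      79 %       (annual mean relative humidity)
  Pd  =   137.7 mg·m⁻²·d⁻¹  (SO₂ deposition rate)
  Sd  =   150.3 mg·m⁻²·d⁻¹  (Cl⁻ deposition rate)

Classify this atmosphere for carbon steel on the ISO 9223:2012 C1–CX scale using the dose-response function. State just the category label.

carbon steel: T≤10 °C ⇒ hinge +0.150·(-14.8−10) = -3.7200
  Pd branch = 1.77·Pd^0.52·e^(0.02·RH+f) = 2.697 μm/a
  Cl⁻ term: 0.102·150.3^0.62·exp(0.033·79+0.04·-14.8) = 17.12
  r_corr = 2.697 + 17.12 = 19.81 μm/a
Category bounds: 1.3…25 μm/a bracket r_corr ⇒ C2

C2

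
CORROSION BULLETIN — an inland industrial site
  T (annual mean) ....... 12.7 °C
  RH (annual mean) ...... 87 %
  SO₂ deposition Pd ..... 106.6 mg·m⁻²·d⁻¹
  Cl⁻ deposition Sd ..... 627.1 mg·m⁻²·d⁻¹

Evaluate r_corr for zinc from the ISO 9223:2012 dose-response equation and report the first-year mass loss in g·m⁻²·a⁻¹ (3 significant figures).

r_corr = 61.4 g·m⁻²·a⁻¹

zinc: temperature factor f = -0.071·(2.7) = -0.1917
  Pd branch = 0.0129·Pd^0.44·e^(0.046·RH+f) = 4.546 μm/a
  Sd branch = 0.0175·Sd^0.57·e^(0.008·RH+0.085·T) = 4.061 μm/a
  sum: 4.546 + 4.061 → r_corr = 8.606 μm/a
Convert to mass loss: 8.606 μm/a × 7.14 g/cm³ = 61.45 g·m⁻²·a⁻¹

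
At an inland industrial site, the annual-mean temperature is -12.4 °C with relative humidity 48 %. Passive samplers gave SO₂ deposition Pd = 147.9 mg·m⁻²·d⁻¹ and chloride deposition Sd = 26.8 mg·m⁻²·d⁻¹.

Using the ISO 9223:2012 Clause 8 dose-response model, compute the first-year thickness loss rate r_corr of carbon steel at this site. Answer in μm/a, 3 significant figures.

r_corr = 4.48 μm/a

carbon steel: temperature factor f = +0.150·(-22.4) = -3.3600
  SO₂ term: 1.77·147.9^0.52·exp(0.02·48-3.3600) = 2.158
  Sd branch = 0.102·Sd^0.62·e^(0.033·RH+0.04·T) = 2.326 μm/a
  r_corr = 2.158 + 2.326 = 4.484 μm/a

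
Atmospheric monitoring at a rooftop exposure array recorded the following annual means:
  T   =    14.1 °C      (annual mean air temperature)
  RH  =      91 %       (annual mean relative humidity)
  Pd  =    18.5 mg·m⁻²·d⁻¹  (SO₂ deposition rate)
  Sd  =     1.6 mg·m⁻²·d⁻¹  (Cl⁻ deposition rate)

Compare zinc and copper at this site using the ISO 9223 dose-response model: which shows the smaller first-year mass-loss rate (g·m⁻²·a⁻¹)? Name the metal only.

zinc

zinc: f(T) = -0.071·(T−10) [T>10 °C] = -0.2911
  Pd branch = 0.0129·Pd^0.44·e^(0.046·RH+f) = 2.289 μm/a
  Sd branch = 0.0175·Sd^0.57·e^(0.008·RH+0.085·T) = 0.1571 μm/a
  sum: 2.289 + 0.1571 → r_corr = 2.446 μm/a
  mass loss = 2.446 μm/a × 7.14 g/cm³ = 17.47 g·m⁻²·a⁻¹
copper: temperature factor f = -0.080·(4.1) = -0.3280
  SO₂ term: 0.0053·18.5^0.26·exp(0.059·91-0.3280) = 1.75
  Cl⁻ term: 0.01025·1.6^0.27·exp(0.036·91+0.049·14.1) = 0.6147
  sum: 1.75 + 0.6147 → r_corr = 2.365 μm/a
  mass loss = 2.365 μm/a × 8.96 g/cm³ = 21.19 g·m⁻²·a⁻¹
Ordering by g·m⁻²·a⁻¹: copper (21.2) > zinc (17.5)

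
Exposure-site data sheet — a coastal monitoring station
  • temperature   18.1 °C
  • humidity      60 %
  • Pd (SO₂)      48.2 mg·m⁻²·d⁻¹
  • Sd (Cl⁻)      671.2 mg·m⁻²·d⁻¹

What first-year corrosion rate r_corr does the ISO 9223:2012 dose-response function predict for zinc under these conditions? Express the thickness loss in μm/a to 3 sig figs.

zinc: temperature factor f = -0.071·(8.1) = -0.5751
  SO₂ term: 0.0129·48.2^0.44·exp(0.046·60-0.5751) = 0.631
  Cl⁻ term: 0.0175·671.2^0.57·exp(0.008·60+0.085·18.1) = 5.382
  r_corr = 0.631 + 5.382 = 6.013 μm/a

r_corr = 6.01 μm/a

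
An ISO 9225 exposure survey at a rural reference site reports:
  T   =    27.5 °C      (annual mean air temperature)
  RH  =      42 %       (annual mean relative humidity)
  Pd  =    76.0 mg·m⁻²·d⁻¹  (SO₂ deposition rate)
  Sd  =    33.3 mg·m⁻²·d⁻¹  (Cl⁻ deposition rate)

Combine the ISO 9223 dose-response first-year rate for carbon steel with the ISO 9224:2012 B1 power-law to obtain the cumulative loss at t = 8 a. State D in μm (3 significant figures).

D(8) = 76.9 μm

carbon steel: f(T) = -0.054·(T−10) [T>10 °C] = -0.9450
  Pd branch = 1.77·Pd^0.52·e^(0.02·RH+f) = 15.15 μm/a
  Cl⁻ term: 0.102·33.3^0.62·exp(0.033·42+0.04·27.5) = 10.77
  r_corr = 15.15 + 10.77 = 25.92 μm/a
Long-term exponent b (ISO 9224 Table 2, B1) = 0.523
  D(8) = 25.92 × 8^0.523 = 25.92 × 2.967 = 76.9 μm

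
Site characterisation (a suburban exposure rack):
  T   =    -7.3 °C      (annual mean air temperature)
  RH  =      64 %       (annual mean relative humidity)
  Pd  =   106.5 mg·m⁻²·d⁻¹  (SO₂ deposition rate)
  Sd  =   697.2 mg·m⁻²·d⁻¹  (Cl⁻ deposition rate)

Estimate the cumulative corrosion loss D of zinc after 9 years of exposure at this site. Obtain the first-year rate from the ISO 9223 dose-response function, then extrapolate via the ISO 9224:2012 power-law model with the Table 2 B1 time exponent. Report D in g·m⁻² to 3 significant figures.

D(9) = 70.1 g·m⁻²

zinc: T≤10 °C ⇒ hinge +0.038·(-7.3−10) = -0.6574
  SO₂ term: 0.0129·106.5^0.44·exp(0.046·64-0.6574) = 0.9901
  Sd branch = 0.0175·Sd^0.57·e^(0.008·RH+0.085·T) = 0.6556 μm/a
  sum: 0.9901 + 0.6556 → r_corr = 1.646 μm/a
Long-term exponent b (ISO 9224 Table 2, B1) = 0.813
  D(9) = 1.646 × 9^0.813 = 1.646 × 5.968 = 9.821 μm
  Mass loss = 9.821 μm × 7.14 g/cm³ = 70.12 g·m⁻²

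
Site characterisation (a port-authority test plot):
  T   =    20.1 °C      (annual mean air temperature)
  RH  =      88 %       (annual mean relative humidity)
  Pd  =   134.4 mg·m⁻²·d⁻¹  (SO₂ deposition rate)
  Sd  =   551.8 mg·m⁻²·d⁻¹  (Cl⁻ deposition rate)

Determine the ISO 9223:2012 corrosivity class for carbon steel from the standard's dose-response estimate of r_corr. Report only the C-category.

CX

carbon steel: T>10 °C ⇒ hinge -0.054·(20.1−10) = -0.5454
  SO₂ term: 1.77·134.4^0.52·exp(0.02·88-0.5454) = 76.25
  Sd branch = 0.102·Sd^0.62·e^(0.033·RH+0.04·T) = 208.4 μm/a
  r_corr = 76.25 + 208.4 = 284.6 μm/a
285 μm/a falls in (200, 700] for carbon steel → category CX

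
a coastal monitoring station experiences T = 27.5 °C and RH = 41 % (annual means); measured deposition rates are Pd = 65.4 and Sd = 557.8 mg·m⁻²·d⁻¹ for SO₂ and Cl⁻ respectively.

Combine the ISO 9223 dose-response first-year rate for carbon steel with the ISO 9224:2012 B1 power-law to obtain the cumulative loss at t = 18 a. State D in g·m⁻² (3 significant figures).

carbon steel: temperature factor f = -0.054·(17.5) = -0.9450
  sulphur-dioxide contribution → 13.73 μm/a
  chloride contribution → 59.81 μm/a
  total first-year rate 73.54 μm/a
Long-term exponent b (ISO 9224 Table 2, B1) = 0.523
  D(18) = 73.54 × 18^0.523 = 73.54 × 4.534 = 333.4 μm
  Mass loss = 333.4 μm × 7.85 g/cm³ = 2618 g·m⁻²

D(18) = 2.62e+03 g·m⁻²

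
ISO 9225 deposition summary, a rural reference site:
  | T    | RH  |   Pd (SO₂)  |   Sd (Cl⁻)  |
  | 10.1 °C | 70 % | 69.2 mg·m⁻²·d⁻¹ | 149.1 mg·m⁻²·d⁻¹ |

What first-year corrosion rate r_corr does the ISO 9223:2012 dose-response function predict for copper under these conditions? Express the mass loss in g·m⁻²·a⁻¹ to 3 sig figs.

copper: f(T) = -0.080·(T−10) [T>10 °C] = -0.0080
  SO₂ term: 0.0053·69.2^0.26·exp(0.059·70-0.0080) = 0.9837
  Cl⁻ term: 0.01025·149.1^0.27·exp(0.036·70+0.049·10.1) = 0.8071
  r_corr = 0.9837 + 0.8071 = 1.791 μm/a
Convert to mass loss: 1.791 μm/a × 8.96 g/cm³ = 16.05 g·m⁻²·a⁻¹

r_corr = 16.0 g·m⁻²·a⁻¹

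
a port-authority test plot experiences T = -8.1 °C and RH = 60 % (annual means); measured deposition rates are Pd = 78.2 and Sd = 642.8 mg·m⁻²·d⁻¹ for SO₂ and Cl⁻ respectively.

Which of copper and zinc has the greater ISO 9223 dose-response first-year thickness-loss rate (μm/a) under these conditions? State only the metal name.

zinc

copper: f(T) = +0.126·(T−10) [T≤10 °C] = -2.2806
  SO₂ term: 0.0053·78.2^0.26·exp(0.059·60-2.2806) = 0.058
  Cl⁻ term: 0.01025·642.8^0.27·exp(0.036·60+0.049·-8.1) = 0.3425
  sum: 0.058 + 0.3425 → r_corr = 0.4005 μm/a
zinc: f(T) = +0.038·(T−10) [T≤10 °C] = -0.6878
  Pd branch = 0.0129·Pd^0.44·e^(0.046·RH+f) = 0.6975 μm/a
  Cl⁻ term: 0.0175·642.8^0.57·exp(0.008·60+0.085·-8.1) = 0.5664
  sum: 0.6975 + 0.5664 → r_corr = 1.264 μm/a
Ordering by μm/a: zinc (1.26) > copper (0.4)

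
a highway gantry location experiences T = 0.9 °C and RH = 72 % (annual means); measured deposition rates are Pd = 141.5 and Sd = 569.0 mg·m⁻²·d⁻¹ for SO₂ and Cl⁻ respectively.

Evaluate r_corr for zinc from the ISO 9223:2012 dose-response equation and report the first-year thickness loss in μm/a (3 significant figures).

zinc: T≤10 °C ⇒ hinge +0.038·(0.9−10) = -0.3458
  SO₂ term: 0.0129·141.5^0.44·exp(0.046·72-0.3458) = 2.214
  Cl⁻ term: 0.0175·569.0^0.57·exp(0.008·72+0.085·0.9) = 1.25
  sum: 2.214 + 1.25 → r_corr = 3.464 μm/a

r_corr = 3.46 μm/a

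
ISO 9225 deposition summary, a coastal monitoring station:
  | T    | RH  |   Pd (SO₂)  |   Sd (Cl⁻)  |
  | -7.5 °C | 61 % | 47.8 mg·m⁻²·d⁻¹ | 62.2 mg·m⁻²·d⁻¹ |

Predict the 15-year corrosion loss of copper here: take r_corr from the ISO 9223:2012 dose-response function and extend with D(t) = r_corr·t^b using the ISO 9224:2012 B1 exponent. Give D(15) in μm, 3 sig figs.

copper: T≤10 °C ⇒ hinge +0.126·(-7.5−10) = -2.2050
  SO₂ term: 0.0053·47.8^0.26·exp(0.059·61-2.2050) = 0.05839
  Sd branch = 0.01025·Sd^0.27·e^(0.036·RH+0.049·T) = 0.1946 μm/a
  r_corr = 0.05839 + 0.1946 = 0.253 μm/a
ISO 9224: D(t) = r_corr · t^b with b = 0.667 (copper, B1)
  D(15) = 0.253 × 15^0.667 = 0.253 × 6.088 = 1.54 μm

D(15) = 1.54 μm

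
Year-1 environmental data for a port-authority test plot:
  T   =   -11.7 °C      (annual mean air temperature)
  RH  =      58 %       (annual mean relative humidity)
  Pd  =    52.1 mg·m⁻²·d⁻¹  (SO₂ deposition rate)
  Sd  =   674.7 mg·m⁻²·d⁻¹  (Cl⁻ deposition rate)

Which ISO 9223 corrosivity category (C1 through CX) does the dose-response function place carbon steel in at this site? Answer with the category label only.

C3

carbon steel: T≤10 °C ⇒ hinge +0.150·(-11.7−10) = -3.2550
  Pd branch = 1.77·Pd^0.52·e^(0.02·RH+f) = 1.702 μm/a
  Sd branch = 0.102·Sd^0.62·e^(0.033·RH+0.04·T) = 24.58 μm/a
  sum: 1.702 + 24.58 → r_corr = 26.28 μm/a
Category bounds: 25…50 μm/a bracket r_corr ⇒ C3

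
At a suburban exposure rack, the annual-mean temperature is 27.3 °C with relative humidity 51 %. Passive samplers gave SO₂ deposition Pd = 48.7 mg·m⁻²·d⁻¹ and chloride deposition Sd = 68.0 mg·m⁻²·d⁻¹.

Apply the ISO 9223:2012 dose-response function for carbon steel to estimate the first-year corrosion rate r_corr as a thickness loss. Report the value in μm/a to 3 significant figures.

r_corr = 36.9 μm/a

carbon steel: f(T) = -0.054·(T−10) [T>10 °C] = -0.9342
  SO₂ term: 1.77·48.7^0.52·exp(0.02·51-0.9342) = 14.55
  Sd branch = 0.102·Sd^0.62·e^(0.033·RH+0.04·T) = 22.38 μm/a
  r_corr = 14.55 + 22.38 = 36.93 μm/a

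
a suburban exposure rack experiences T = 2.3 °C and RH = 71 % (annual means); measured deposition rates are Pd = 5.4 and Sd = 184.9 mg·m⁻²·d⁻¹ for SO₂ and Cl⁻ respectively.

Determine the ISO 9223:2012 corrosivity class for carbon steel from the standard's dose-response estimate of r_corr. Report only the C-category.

C3

carbon steel: temperature factor f = +0.150·(-7.7) = -1.1550
  SO₂ term: 1.77·5.4^0.52·exp(0.02·71-1.1550) = 5.545
  Cl⁻ term: 0.102·184.9^0.62·exp(0.033·71+0.04·2.3) = 29.62
  r_corr = 5.545 + 29.62 = 35.17 μm/a
35.2 μm/a falls in (25, 50] for carbon steel → category C3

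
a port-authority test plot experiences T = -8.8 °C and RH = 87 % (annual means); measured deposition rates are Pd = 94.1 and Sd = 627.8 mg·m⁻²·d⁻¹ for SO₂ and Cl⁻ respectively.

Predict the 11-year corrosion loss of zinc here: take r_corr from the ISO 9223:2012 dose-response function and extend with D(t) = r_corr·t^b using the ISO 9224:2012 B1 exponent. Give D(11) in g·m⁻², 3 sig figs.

zinc: f(T) = +0.038·(T−10) [T≤10 °C] = -0.7144
  Pd branch = 0.0129·Pd^0.44·e^(0.046·RH+f) = 2.551 μm/a
  Sd branch = 0.0175·Sd^0.57·e^(0.008·RH+0.085·T) = 0.6535 μm/a
  r_corr = 2.551 + 0.6535 = 3.205 μm/a
Power-law: D(11) = r_corr · 11^0.813
  D(11) = 3.205 × 11^0.813 = 3.205 × 7.025 = 22.51 μm
  Mass loss = 22.51 μm × 7.14 g/cm³ = 160.7 g·m⁻²

D(11) = 161 g·m⁻²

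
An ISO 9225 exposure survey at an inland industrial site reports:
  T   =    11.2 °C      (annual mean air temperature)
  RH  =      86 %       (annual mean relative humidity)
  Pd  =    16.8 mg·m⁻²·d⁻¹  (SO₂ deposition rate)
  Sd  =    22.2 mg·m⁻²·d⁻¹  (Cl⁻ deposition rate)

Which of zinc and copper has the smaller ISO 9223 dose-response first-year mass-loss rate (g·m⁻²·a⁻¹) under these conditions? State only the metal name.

zinc: temperature factor f = -0.071·(1.2) = -0.0852
  SO₂ term: 0.0129·16.8^0.44·exp(0.046·86-0.0852) = 2.142
  Sd branch = 0.0175·Sd^0.57·e^(0.008·RH+0.085·T) = 0.5281 μm/a
  sum: 2.142 + 0.5281 → r_corr = 2.67 μm/a
  mass loss = 2.67 μm/a × 7.14 g/cm³ = 19.06 g·m⁻²·a⁻¹
copper: f(T) = -0.080·(T−10) [T>10 °C] = -0.0960
  Pd branch = 0.0053·Pd^0.26·e^(0.059·RH+f) = 1.602 μm/a
  Cl⁻ term: 0.01025·22.2^0.27·exp(0.036·86+0.049·11.2) = 0.9061
  sum: 1.602 + 0.9061 → r_corr = 2.508 μm/a
  mass loss = 2.508 μm/a × 8.96 g/cm³ = 22.48 g·m⁻²·a⁻¹
Ordering by g·m⁻²·a⁻¹: copper (22.5) > zinc (19.1)

zinc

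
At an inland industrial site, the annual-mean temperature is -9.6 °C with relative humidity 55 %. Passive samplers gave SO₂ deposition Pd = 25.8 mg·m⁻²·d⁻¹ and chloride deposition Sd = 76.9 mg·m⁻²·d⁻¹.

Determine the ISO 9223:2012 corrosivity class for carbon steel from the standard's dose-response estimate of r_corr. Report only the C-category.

C2

carbon steel: temperature factor f = +0.150·(-19.6) = -2.9400
  sulphur-dioxide contribution → 1.524 μm/a
  chloride contribution → 6.3 μm/a
  total first-year rate 7.824 μm/a
7.82 μm/a falls in (1.3, 25] for carbon steel → category C2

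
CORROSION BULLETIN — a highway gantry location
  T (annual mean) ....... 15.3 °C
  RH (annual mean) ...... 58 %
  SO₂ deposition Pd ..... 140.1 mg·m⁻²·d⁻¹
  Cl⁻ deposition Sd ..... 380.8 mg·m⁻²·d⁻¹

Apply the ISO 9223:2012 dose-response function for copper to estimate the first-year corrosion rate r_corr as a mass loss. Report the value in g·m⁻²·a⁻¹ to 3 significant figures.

r_corr = 11.2 g·m⁻²·a⁻¹

copper: T>10 °C ⇒ hinge -0.080·(15.3−10) = -0.4240
  Pd branch = 0.0053·Pd^0.26·e^(0.059·RH+f) = 0.384 μm/a
  Cl⁻ term: 0.01025·380.8^0.27·exp(0.036·58+0.049·15.3) = 0.8708
  r_corr = 0.384 + 0.8708 = 1.255 μm/a
Convert to mass loss: 1.255 μm/a × 8.96 g/cm³ = 11.24 g·m⁻²·a⁻¹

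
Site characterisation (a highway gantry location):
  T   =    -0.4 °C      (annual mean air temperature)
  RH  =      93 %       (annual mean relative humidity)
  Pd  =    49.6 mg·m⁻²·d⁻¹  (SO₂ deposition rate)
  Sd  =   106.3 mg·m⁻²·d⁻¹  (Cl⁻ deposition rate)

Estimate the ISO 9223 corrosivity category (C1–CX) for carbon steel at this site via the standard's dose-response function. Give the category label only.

C4

carbon steel: f(T) = +0.150·(T−10) [T≤10 °C] = -1.5600
  sulphur-dioxide contribution → 18.19 μm/a
  chloride contribution → 38.99 μm/a
  total first-year rate 57.18 μm/a
57.2 μm/a falls in (50, 80] for carbon steel → category C4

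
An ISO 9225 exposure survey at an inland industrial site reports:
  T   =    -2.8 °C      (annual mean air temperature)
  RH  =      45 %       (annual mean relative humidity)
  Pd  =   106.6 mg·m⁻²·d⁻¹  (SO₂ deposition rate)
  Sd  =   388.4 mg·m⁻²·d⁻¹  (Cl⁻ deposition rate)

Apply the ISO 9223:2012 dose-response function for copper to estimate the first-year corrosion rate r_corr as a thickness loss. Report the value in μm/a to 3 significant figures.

r_corr = 0.276 μm/a

copper: f(T) = +0.126·(T−10) [T≤10 °C] = -1.6128
  SO₂ term: 0.0053·106.6^0.26·exp(0.059·45-1.6128) = 0.0506
  Cl⁻ term: 0.01025·388.4^0.27·exp(0.036·45+0.049·-2.8) = 0.2258
  sum: 0.0506 + 0.2258 → r_corr = 0.2764 μm/a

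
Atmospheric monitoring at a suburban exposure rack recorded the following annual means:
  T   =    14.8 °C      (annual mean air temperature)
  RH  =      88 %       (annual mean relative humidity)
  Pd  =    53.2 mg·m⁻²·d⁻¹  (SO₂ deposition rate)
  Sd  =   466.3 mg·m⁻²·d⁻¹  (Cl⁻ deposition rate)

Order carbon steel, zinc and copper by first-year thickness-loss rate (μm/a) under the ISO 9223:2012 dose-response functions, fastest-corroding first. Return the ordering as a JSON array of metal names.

["carbon steel", "zinc", "copper"]

carbon steel: f(T) = -0.054·(T−10) [T>10 °C] = -0.2592
  Pd branch = 1.77·Pd^0.52·e^(0.02·RH+f) = 62.7 μm/a
  Sd branch = 0.102·Sd^0.62·e^(0.033·RH+0.04·T) = 151.9 μm/a
  r_corr = 62.7 + 151.9 = 214.6 μm/a
zinc: f(T) = -0.071·(T−10) [T>10 °C] = -0.3408
  SO₂ term: 0.0129·53.2^0.44·exp(0.046·88-0.3408) = 3.02
  Sd branch = 0.0175·Sd^0.57·e^(0.008·RH+0.085·T) = 4.133 μm/a
  sum: 3.02 + 4.133 → r_corr = 7.153 μm/a
copper: f(T) = -0.080·(T−10) [T>10 °C] = -0.3840
  Pd branch = 0.0053·Pd^0.26·e^(0.059·RH+f) = 1.824 μm/a
  Cl⁻ term: 0.01025·466.3^0.27·exp(0.036·88+0.049·14.8) = 2.643
  sum: 1.824 + 2.643 → r_corr = 4.467 μm/a
Ordering by μm/a: carbon steel (215) > zinc (7.15) > copper (4.47)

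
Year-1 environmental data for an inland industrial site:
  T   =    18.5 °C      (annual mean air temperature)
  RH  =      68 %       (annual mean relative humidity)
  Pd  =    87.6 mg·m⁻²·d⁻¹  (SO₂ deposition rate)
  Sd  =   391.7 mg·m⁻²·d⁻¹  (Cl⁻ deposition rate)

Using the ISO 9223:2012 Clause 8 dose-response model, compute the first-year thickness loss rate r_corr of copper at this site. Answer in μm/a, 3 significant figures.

r_corr = 1.95 μm/a

copper: temperature factor f = -0.080·(8.5) = -0.6800
  SO₂ term: 0.0053·87.6^0.26·exp(0.059·68-0.6800) = 0.4747
  Sd branch = 0.01025·Sd^0.27·e^(0.036·RH+0.049·T) = 1.471 μm/a
  r_corr = 0.4747 + 1.471 = 1.946 μm/a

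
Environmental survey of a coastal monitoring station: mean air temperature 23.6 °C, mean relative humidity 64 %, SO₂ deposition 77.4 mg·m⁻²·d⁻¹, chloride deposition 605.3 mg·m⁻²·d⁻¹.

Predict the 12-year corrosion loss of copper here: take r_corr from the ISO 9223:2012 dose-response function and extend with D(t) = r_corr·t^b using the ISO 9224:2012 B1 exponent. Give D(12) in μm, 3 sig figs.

copper: T>10 °C ⇒ hinge -0.080·(23.6−10) = -1.0880
  Pd branch = 0.0053·Pd^0.26·e^(0.059·RH+f) = 0.2414 μm/a
  Cl⁻ term: 0.01025·605.3^0.27·exp(0.036·64+0.049·23.6) = 1.839
  sum: 0.2414 + 1.839 → r_corr = 2.081 μm/a
Power-law: D(12) = r_corr · 12^0.667
  D(12) = 2.081 × 12^0.667 = 2.081 × 5.246 = 10.92 μm

D(12) = 10.9 μm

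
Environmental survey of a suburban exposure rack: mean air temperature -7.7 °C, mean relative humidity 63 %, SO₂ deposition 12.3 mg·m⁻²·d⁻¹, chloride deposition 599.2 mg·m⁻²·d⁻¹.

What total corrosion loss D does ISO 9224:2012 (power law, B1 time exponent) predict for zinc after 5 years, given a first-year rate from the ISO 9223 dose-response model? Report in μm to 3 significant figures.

D(5) = 3.47 μm

zinc: temperature factor f = +0.038·(-17.7) = -0.6726
  Pd branch = 0.0129·Pd^0.44·e^(0.046·RH+f) = 0.3603 μm/a
  Cl⁻ term: 0.0175·599.2^0.57·exp(0.008·63+0.085·-7.7) = 0.5766
  r_corr = 0.3603 + 0.5766 = 0.9369 μm/a
ISO 9224: D(t) = r_corr · t^b with b = 0.813 (zinc, B1)
  D(5) = 0.9369 × 5^0.813 = 0.9369 × 3.701 = 3.467 μm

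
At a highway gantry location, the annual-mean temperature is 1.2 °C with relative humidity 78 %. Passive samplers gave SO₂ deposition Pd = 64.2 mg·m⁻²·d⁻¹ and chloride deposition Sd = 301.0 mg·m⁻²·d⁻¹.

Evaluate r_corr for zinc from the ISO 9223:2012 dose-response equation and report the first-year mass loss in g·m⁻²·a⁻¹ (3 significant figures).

r_corr = 21.6 g·m⁻²·a⁻¹

zinc: f(T) = +0.038·(T−10) [T≤10 °C] = -0.3344
  Pd branch = 0.0129·Pd^0.44·e^(0.046·RH+f) = 2.084 μm/a
  Sd branch = 0.0175·Sd^0.57·e^(0.008·RH+0.085·T) = 0.9357 μm/a
  r_corr = 2.084 + 0.9357 = 3.02 μm/a
Convert to mass loss: 3.02 μm/a × 7.14 g/cm³ = 21.56 g·m⁻²·a⁻¹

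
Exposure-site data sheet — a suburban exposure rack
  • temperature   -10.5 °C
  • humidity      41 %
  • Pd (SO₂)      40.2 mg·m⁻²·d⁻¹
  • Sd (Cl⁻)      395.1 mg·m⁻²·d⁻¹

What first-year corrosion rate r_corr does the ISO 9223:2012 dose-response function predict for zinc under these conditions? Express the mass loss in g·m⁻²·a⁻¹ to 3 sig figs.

zinc: f(T) = +0.038·(T−10) [T≤10 °C] = -0.7790
  SO₂ term: 0.0129·40.2^0.44·exp(0.046·41-0.7790) = 0.1982
  Sd branch = 0.0175·Sd^0.57·e^(0.008·RH+0.085·T) = 0.3006 μm/a
  r_corr = 0.1982 + 0.3006 = 0.4989 μm/a
Convert to mass loss: 0.4989 μm/a × 7.14 g/cm³ = 3.562 g·m⁻²·a⁻¹

r_corr = 3.56 g·m⁻²·a⁻¹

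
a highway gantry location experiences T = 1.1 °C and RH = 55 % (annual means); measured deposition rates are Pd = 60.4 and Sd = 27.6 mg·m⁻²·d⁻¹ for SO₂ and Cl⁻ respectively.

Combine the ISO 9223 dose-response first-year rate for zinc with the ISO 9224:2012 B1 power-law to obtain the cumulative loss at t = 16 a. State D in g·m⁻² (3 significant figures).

D(16) = 61.2 g·m⁻²

zinc: temperature factor f = +0.038·(-8.9) = -0.3382
  Pd branch = 0.0129·Pd^0.44·e^(0.046·RH+f) = 0.7017 μm/a
  Cl⁻ term: 0.0175·27.6^0.57·exp(0.008·55+0.085·1.1) = 0.1977
  sum: 0.7017 + 0.1977 → r_corr = 0.8994 μm/a
Long-term exponent b (ISO 9224 Table 2, B1) = 0.813
  D(16) = 0.8994 × 16^0.813 = 0.8994 × 9.527 = 8.568 μm
  Mass loss = 8.568 μm × 7.14 g/cm³ = 61.18 g·m⁻²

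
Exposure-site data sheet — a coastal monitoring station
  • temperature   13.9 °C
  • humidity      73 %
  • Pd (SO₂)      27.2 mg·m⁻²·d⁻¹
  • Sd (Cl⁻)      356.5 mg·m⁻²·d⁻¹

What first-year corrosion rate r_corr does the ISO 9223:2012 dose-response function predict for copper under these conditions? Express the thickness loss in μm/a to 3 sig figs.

copper: f(T) = -0.080·(T−10) [T>10 °C] = -0.3120
  Pd branch = 0.0053·Pd^0.26·e^(0.059·RH+f) = 0.6796 μm/a
  Cl⁻ term: 0.01025·356.5^0.27·exp(0.036·73+0.049·13.9) = 1.371
  r_corr = 0.6796 + 1.371 = 2.05 μm/a

r_corr = 2.05 μm/a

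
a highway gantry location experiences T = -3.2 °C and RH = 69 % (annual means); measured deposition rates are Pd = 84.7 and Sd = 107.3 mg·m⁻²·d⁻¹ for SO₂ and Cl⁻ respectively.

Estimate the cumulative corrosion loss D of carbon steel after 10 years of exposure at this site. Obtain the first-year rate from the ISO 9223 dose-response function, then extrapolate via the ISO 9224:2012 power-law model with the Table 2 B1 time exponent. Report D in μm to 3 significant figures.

carbon steel: f(T) = +0.150·(T−10) [T≤10 °C] = -1.9800
  SO₂ term: 1.77·84.7^0.52·exp(0.02·69-1.9800) = 9.77
  Sd branch = 0.102·Sd^0.62·e^(0.033·RH+0.04·T) = 15.88 μm/a
  sum: 9.77 + 15.88 → r_corr = 25.65 μm/a
Power-law: D(10) = r_corr · 10^0.523
  D(10) = 25.65 × 10^0.523 = 25.65 × 3.334 = 85.53 μm

D(10) = 85.5 μm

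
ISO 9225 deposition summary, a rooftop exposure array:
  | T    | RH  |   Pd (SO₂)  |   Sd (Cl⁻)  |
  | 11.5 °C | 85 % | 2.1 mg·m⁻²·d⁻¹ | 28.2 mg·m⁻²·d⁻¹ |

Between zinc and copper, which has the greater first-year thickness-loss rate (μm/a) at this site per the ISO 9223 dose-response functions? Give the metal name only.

zinc: T>10 °C ⇒ hinge -0.071·(11.5−10) = -0.1065
  sulphur-dioxide contribution → 0.8021 μm/a
  chloride contribution → 0.6159 μm/a
  ⇒ r_corr(zinc) = 1.418 μm/a
copper: T>10 °C ⇒ hinge -0.080·(11.5−10) = -0.1200
  sulphur-dioxide contribution → 0.8589 μm/a
  chloride contribution → 0.9461 μm/a
  ⇒ r_corr(copper) = 1.805 μm/a
Ordering by μm/a: copper (1.81) > zinc (1.42)

copper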